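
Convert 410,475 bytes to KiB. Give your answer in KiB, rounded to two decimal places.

410,475 bytes given.
1 KiB = 2^10 bytes = 1,024 bytes
410,475 / 1,024 = 400.85 KiB

400.85 KiB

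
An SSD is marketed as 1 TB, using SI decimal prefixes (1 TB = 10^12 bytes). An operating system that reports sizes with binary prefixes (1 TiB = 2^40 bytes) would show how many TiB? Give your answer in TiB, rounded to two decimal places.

1 TB = 1 × 10^12 bytes = 1,000,000,000,000 bytes
1 TiB = 1,099,511,627,776 bytes
1,000,000,000,000 / 1,099,511,627,776 = 0.91 TiB

0.91 TiB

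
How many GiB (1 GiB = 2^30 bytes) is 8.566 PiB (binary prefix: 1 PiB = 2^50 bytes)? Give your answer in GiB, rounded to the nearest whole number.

8.566 PiB × 1,125,899,906,842,624 bytes/PiB = 9,644,458,602,013,917.184 bytes
1 GiB = 2^30 bytes = 1,073,741,824 bytes
9,644,458,602,013,917.184 / 1,073,741,824 = 8,982,102 GiB

8,982,102 GiB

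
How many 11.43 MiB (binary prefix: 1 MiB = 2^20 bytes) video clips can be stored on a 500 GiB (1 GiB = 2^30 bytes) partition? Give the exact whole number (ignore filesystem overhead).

Capacity: 500 GiB = 536,870,912,000 bytes
Per item: 11.43 MiB = 11,985,223.68 bytes
⌊536,870,912,000 / 11,985,223.68⌋ = 44,794

44,794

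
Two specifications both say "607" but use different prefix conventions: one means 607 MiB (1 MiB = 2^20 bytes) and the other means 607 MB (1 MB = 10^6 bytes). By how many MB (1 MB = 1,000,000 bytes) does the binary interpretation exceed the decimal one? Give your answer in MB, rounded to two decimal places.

607 MiB = 607 × 1,048,576 = 636,485,632 bytes
607 MB = 607 × 1,000,000 = 607,000,000 bytes
difference = 29,485,632 bytes
29,485,632 / 1,000,000 = 29.49 MB

29.49 MB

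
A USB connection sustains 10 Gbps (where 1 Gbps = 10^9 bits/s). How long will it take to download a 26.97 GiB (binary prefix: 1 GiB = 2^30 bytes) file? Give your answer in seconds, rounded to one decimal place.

23.2 seconds

26.97 GiB = 28,958,816,993.28 bytes = 231,670,535,946.24 bits
10 Gbps = 10,000,000,000 bits/s
time = 231,670,535,946.24 / 10,000,000,000 = 23.2 s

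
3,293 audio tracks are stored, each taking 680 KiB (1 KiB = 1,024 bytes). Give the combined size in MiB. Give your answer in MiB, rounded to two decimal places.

2,186.76 MiB

Total = 3,293 × 680 KiB = 2,239,240 KiB
= 2,239,240 × 1,024 bytes = 2,292,981,760 bytes
1 MiB = 1,048,576 bytes
2,292,981,760 / 1,048,576 = 2,186.76 MiB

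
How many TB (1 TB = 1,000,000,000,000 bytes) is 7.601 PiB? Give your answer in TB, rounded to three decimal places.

8,557.965 TB

7.601 PiB = 7.601 × 2^50 bytes = 8,557,965,191,910,785.024 bytes
1 TB = 10^12 bytes = 1,000,000,000,000 bytes
8,557,965,191,910,785.024 / 1,000,000,000,000 = 8,557.965 TB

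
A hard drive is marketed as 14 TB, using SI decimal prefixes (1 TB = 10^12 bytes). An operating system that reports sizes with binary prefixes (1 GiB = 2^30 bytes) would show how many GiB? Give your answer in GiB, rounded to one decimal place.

13,038.5 GiB

14 TB × 1,000,000,000,000 bytes/TB = 14,000,000,000,000 bytes
1 GiB = 1,073,741,824 bytes
14,000,000,000,000 / 1,073,741,824 = 13,038.5 GiB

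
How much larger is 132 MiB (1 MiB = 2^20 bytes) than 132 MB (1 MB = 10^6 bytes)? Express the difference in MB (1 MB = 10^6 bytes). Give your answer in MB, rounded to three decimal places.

132 MiB = 132 × 1,048,576 = 138,412,032 bytes
132 MB = 132 × 1,000,000 = 132,000,000 bytes
difference = 6,412,032 bytes
6,412,032 / 1,000,000 = 6.412 MB

6.412 MB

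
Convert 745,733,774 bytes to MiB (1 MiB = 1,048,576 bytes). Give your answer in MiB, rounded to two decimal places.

711.19 MiB

745,733,774 bytes given.
1 MiB = 2^20 bytes = 1,048,576 bytes
745,733,774 / 1,048,576 = 711.19 MiB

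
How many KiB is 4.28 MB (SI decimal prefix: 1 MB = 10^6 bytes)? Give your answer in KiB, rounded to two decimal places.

4.28 MB × 1,000,000 bytes/MB = 4,280,000 bytes
1 KiB = 2^10 bytes = 1,024 bytes
4,280,000 / 1,024 = 4,179.69 KiB

4,179.69 KiB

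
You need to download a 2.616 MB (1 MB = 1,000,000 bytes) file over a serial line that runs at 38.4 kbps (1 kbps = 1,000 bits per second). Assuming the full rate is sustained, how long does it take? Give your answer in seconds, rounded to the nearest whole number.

2.616 MB = 2,616,000 bytes = 20,928,000 bits
38.4 kbps = 38,400 bits/s
time = 20,928,000 / 38,400 = 545 s

545 seconds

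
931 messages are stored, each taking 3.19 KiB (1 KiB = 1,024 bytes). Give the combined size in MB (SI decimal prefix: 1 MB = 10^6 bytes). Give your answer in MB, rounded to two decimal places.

Total = 931 × 3.19 KiB = 2969.89 KiB
= 2969.89 × 1,024 bytes = 3,041,167.36 bytes
1 MB = 1,000,000 bytes
3,041,167.36 / 1,000,000 = 3.04 MB

3.04 MB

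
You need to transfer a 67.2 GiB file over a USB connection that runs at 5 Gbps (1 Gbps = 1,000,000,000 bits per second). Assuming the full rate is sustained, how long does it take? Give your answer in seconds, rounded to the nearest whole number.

115 seconds

67.2 GiB = 72,155,450,572.8 bytes = 577,243,604,582.4 bits
5 Gbps = 5,000,000,000 bits/s
time = 577,243,604,582.4 / 5,000,000,000 = 115 s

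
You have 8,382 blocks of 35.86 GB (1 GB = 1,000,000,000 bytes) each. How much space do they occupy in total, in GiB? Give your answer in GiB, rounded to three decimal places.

279,935.561 GiB

Total = 8,382 × 35.86 GB = 300578.52 GB
= 300578.52 × 1,000,000,000 bytes = 300,578,520,000,000 bytes
1 GiB = 1,073,741,824 bytes
300,578,520,000,000 / 1,073,741,824 = 279,935.561 GiB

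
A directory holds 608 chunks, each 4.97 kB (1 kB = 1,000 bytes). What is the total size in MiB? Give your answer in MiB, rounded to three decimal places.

Total = 608 × 4.97 kB = 3021.76 kB
= 3021.76 × 1,000 bytes = 3,021,760 bytes
1 MiB = 1,048,576 bytes
3,021,760 / 1,048,576 = 2.882 MiB

2.882 MiB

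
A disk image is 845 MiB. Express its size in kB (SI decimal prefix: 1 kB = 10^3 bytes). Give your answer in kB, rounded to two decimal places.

886,046.72 kB

845 MiB × 1,048,576 bytes/MiB = 886,046,720 bytes
1 kB = 1,000 bytes
886,046,720 / 1,000 = 886,046.72 kB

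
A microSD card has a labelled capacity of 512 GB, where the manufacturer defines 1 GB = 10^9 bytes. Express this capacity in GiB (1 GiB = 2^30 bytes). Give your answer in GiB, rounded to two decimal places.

476.84 GiB

512 GB × 1,000,000,000 bytes/GB = 512,000,000,000 bytes
1 GiB = 2^30 bytes = 1,073,741,824 bytes
512,000,000,000 / 1,073,741,824 = 476.84 GiB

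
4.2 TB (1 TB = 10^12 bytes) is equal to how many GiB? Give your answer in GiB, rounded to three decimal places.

3,911.555 GiB

4.2 TB = 4.2 × 10^12 bytes = 4,200,000,000,000 bytes
1 GiB = 1,073,741,824 bytes
4,200,000,000,000 / 1,073,741,824 = 3,911.555 GiB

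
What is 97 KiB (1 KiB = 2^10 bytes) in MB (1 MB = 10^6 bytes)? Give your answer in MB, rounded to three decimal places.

0.099 MB

97 KiB = 97 × 2^10 bytes = 99,328 bytes
1 MB = 10^6 bytes = 1,000,000 bytes
99,328 / 1,000,000 = 0.099 MB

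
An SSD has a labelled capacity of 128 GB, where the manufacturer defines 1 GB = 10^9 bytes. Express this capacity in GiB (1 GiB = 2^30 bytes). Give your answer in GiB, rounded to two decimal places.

128 GB = 128 × 10^9 bytes = 128,000,000,000 bytes
1 GiB = 1,073,741,824 bytes
128,000,000,000 / 1,073,741,824 = 119.21 GiB

119.21 GiB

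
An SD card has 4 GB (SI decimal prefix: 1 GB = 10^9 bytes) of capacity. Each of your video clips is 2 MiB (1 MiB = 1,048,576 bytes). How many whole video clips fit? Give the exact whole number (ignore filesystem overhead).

1,907

Capacity: 4 GB = 4,000,000,000 bytes
Per item: 2 MiB = 2,097,152 bytes
⌊4,000,000,000 / 2,097,152⌋ = 1,907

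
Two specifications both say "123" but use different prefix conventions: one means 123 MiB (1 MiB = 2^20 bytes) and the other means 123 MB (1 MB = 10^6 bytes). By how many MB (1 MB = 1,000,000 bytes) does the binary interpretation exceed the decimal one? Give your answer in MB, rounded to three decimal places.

5.975 MB

123 MiB = 123 × 1,048,576 = 128,974,848 bytes
123 MB = 123 × 1,000,000 = 123,000,000 bytes
difference = 5,974,848 bytes
5,974,848 / 1,000,000 = 5.975 MB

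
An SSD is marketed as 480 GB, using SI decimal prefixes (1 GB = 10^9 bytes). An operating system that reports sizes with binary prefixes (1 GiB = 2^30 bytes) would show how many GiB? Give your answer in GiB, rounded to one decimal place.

447.0 GiB

480 GB × 1,000,000,000 bytes/GB = 480,000,000,000 bytes
1 GiB = 1,073,741,824 bytes
480,000,000,000 / 1,073,741,824 = 447.0 GiB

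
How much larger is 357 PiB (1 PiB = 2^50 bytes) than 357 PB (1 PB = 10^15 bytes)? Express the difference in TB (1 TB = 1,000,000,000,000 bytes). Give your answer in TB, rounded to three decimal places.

44,946.267 TB

357 PiB = 357 × 1,125,899,906,842,624 = 401,946,266,742,816,768 bytes
357 PB = 357 × 1,000,000,000,000,000 = 357,000,000,000,000,000 bytes
difference = 44,946,266,742,816,768 bytes
44,946,266,742,816,768 / 1,000,000,000,000 = 44,946.267 TB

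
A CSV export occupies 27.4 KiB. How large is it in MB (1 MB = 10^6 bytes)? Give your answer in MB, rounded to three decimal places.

27.4 KiB × 1,024 bytes/KiB = 28,057.6 bytes
1 MB = 10^6 bytes = 1,000,000 bytes
28,057.6 / 1,000,000 = 0.028 MB

0.028 MB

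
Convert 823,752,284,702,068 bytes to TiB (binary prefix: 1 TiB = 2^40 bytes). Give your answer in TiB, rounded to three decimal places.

823,752,284,702,068 bytes given.
1 TiB = 2^40 bytes = 1,099,511,627,776 bytes
823,752,284,702,068 / 1,099,511,627,776 = 749.198 TiB

749.198 TiB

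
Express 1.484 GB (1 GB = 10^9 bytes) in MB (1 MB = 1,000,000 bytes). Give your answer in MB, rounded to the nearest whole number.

1,484 MB

1.484 GB = 1.484 × 10^9 bytes = 1,484,000,000 bytes
1 MB = 10^6 bytes = 1,000,000 bytes
1,484,000,000 / 1,000,000 = 1,484 MB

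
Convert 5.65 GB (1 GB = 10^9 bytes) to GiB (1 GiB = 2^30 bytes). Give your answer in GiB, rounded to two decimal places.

5.65 GB × 1,000,000,000 bytes/GB = 5,650,000,000 bytes
1 GiB = 1,073,741,824 bytes
5,650,000,000 / 1,073,741,824 = 5.26 GiB

5.26 GiB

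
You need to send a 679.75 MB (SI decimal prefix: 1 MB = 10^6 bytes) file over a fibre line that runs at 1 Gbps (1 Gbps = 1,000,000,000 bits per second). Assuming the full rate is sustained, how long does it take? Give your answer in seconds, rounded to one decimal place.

679.75 MB = 679,750,000 bytes = 5,438,000,000 bits
1 Gbps = 1,000,000,000 bits/s
time = 5,438,000,000 / 1,000,000,000 = 5.4 s

5.4 seconds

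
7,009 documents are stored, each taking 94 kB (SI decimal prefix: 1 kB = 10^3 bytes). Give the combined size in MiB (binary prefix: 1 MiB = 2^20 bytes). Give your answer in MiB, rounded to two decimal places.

Total = 7,009 × 94 kB = 658,846 kB
= 658,846 × 1,000 bytes = 658,846,000 bytes
1 MiB = 1,048,576 bytes
658,846,000 / 1,048,576 = 628.32 MiB

628.32 MiB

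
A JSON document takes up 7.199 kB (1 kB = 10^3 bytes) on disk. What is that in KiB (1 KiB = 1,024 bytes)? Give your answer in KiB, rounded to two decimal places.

7.03 KiB

7.199 kB × 1,000 bytes/kB = 7,199 bytes
1 KiB = 1,024 bytes
7,199 / 1,024 = 7.03 KiB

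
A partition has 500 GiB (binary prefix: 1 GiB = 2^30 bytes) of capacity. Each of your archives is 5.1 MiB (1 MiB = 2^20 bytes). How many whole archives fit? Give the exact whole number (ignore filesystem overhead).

100,392

Capacity: 500 GiB = 536,870,912,000 bytes
Per item: 5.1 MiB = 5,347,737.6 bytes
⌊536,870,912,000 / 5,347,737.6⌋ = 100,392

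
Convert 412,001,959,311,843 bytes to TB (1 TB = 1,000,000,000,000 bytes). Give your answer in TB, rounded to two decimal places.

412.00 TB

412,001,959,311,843 bytes given.
1 TB = 1,000,000,000,000 bytes
412,001,959,311,843 / 1,000,000,000,000 = 412.00 TB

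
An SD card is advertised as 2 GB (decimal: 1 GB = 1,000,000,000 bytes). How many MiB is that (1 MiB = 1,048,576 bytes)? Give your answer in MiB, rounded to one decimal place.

2 GB × 1,000,000,000 bytes/GB = 2,000,000,000 bytes
1 MiB = 1,048,576 bytes
2,000,000,000 / 1,048,576 = 1,907.3 MiB

1,907.3 MiB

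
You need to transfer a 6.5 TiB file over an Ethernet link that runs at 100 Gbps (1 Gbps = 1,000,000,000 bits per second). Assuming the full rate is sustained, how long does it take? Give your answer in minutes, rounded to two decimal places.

9.53 minutes

6.5 TiB = 7,146,825,580,544 bytes = 57,174,604,644,352 bits
100 Gbps = 100,000,000,000 bits/s
time = 57,174,604,644,352 / 100,000,000,000 = 571.746 s
571.746 s / 60 = 9.53 minutes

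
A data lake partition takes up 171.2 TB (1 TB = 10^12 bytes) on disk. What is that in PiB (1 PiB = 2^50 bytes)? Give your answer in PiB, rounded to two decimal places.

0.15 PiB

171.2 TB = 171.2 × 10^12 bytes = 171,200,000,000,000 bytes
1 PiB = 1,125,899,906,842,624 bytes
171,200,000,000,000 / 1,125,899,906,842,624 = 0.15 PiB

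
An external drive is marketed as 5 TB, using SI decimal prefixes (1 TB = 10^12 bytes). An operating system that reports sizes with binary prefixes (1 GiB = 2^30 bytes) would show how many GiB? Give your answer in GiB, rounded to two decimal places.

5 TB = 5 × 10^12 bytes = 5,000,000,000,000 bytes
1 GiB = 2^30 bytes = 1,073,741,824 bytes
5,000,000,000,000 / 1,073,741,824 = 4,656.61 GiB

4,656.61 GiB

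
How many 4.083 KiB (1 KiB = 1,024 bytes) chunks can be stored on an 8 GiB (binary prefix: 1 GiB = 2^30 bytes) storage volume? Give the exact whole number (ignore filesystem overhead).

2,054,520

Capacity: 8 GiB = 8,589,934,592 bytes
Per item: 4.083 KiB = 4,180.992 bytes
⌊8,589,934,592 / 4,180.992⌋ = 2,054,520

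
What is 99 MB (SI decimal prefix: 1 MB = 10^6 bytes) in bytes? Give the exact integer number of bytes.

99 × 1,000,000 = 99,000,000 bytes  (1 MB = 10^6 bytes)

99,000,000 bytes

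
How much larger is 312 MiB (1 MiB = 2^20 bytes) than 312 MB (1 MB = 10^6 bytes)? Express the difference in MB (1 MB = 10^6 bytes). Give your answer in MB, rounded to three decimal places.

15.156 MB

312 MiB = 312 × 1,048,576 = 327,155,712 bytes
312 MB = 312 × 1,000,000 = 312,000,000 bytes
difference = 15,155,712 bytes
15,155,712 / 1,000,000 = 15.156 MB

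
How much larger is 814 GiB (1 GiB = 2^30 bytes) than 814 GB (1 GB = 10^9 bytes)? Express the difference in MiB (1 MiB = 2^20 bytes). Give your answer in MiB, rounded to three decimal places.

814 GiB = 814 × 1,073,741,824 = 874,025,844,736 bytes
814 GB = 814 × 1,000,000,000 = 814,000,000,000 bytes
difference = 60,025,844,736 bytes
60,025,844,736 / 1,048,576 = 57,245.106 MiB

57,245.106 MiB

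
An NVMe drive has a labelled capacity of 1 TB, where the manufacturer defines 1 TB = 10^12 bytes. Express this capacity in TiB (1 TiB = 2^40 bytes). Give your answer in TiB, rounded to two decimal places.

1 TB × 1,000,000,000,000 bytes/TB = 1,000,000,000,000 bytes
1 TiB = 1,099,511,627,776 bytes
1,000,000,000,000 / 1,099,511,627,776 = 0.91 TiB

0.91 TiB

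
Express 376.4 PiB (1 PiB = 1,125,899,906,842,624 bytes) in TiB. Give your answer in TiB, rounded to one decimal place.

376.4 PiB × 1,125,899,906,842,624 bytes/PiB = 423,788,724,935,563,673.6 bytes
1 TiB = 1,099,511,627,776 bytes
423,788,724,935,563,673.6 / 1,099,511,627,776 = 385,433.6 TiB

385,433.6 TiB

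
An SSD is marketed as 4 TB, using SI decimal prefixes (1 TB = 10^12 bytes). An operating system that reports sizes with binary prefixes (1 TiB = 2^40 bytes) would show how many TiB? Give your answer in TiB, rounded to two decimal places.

4 TB × 1,000,000,000,000 bytes/TB = 4,000,000,000,000 bytes
1 TiB = 1,099,511,627,776 bytes
4,000,000,000,000 / 1,099,511,627,776 = 3.64 TiB

3.64 TiB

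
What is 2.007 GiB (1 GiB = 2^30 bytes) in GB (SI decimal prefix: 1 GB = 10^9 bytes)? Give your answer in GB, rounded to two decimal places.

2.007 GiB = 2.007 × 2^30 bytes = 2,154,999,840.768 bytes
1 GB = 1,000,000,000 bytes
2,154,999,840.768 / 1,000,000,000 = 2.15 GB

2.15 GB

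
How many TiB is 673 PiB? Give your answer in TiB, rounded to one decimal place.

689,152.0 TiB

673 PiB = 673 × 2^50 bytes = 757,730,637,305,085,952 bytes
1 TiB = 1,099,511,627,776 bytes
757,730,637,305,085,952 / 1,099,511,627,776 = 689,152.0 TiB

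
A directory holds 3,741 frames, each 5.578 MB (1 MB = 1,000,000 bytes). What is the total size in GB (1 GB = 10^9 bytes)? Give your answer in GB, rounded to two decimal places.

Total = 3,741 × 5.578 MB = 20867.298 MB
= 20867.298 × 1,000,000 bytes = 20,867,298,000 bytes
1 GB = 1,000,000,000 bytes
20,867,298,000 / 1,000,000,000 = 20.87 GB

20.87 GB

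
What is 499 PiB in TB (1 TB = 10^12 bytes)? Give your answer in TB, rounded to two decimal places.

499 PiB = 499 × 2^50 bytes = 561,824,053,514,469,376 bytes
1 TB = 10^12 bytes = 1,000,000,000,000 bytes
561,824,053,514,469,376 / 1,000,000,000,000 = 561,824.05 TB

561,824.05 TB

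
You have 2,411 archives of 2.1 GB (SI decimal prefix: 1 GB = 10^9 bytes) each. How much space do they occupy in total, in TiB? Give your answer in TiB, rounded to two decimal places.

Total = 2,411 × 2.1 GB = 5063.1 GB
= 5063.1 × 1,000,000,000 bytes = 5,063,100,000,000 bytes
1 TiB = 1,099,511,627,776 bytes
5,063,100,000,000 / 1,099,511,627,776 = 4.60 TiB

4.60 TiB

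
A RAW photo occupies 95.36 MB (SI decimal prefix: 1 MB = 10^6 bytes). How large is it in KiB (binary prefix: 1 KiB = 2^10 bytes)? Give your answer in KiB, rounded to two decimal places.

93,125.00 KiB

95.36 MB × 1,000,000 bytes/MB = 95,360,000 bytes
1 KiB = 1,024 bytes
95,360,000 / 1,024 = 93,125.00 KiB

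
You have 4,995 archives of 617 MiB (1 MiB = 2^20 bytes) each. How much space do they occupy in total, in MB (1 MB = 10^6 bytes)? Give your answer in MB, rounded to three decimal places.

3,231,622.103 MB

Total = 4,995 × 617 MiB = 3,081,915 MiB
= 3,081,915 × 1,048,576 bytes = 3,231,622,103,040 bytes
1 MB = 1,000,000 bytes
3,231,622,103,040 / 1,000,000 = 3,231,622.103 MB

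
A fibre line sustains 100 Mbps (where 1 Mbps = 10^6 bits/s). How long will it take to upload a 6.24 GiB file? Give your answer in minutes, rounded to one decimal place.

6.24 GiB = 6,700,148,981.76 bytes = 53,601,191,854.08 bits
100 Mbps = 100,000,000 bits/s
time = 53,601,191,854.08 / 100,000,000 = 536.01 s
536.01 s / 60 = 8.9 minutes

8.9 minutes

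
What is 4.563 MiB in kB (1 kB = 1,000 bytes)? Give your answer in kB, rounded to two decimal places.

4.563 MiB = 4.563 × 2^20 bytes = 4,784,652.288 bytes
1 kB = 1,000 bytes
4,784,652.288 / 1,000 = 4,784.65 kB

4,784.65 kB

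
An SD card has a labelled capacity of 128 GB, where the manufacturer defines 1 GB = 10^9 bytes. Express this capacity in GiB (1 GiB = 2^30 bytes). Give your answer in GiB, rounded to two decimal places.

119.21 GiB

128 GB = 128 × 10^9 bytes = 128,000,000,000 bytes
1 GiB = 2^30 bytes = 1,073,741,824 bytes
128,000,000,000 / 1,073,741,824 = 119.21 GiB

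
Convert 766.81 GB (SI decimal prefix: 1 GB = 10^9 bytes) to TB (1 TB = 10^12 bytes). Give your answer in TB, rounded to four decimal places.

0.7668 TB

766.81 GB × 1,000,000,000 bytes/GB = 766,810,000,000 bytes
1 TB = 1,000,000,000,000 bytes
766,810,000,000 / 1,000,000,000,000 = 0.7668 TB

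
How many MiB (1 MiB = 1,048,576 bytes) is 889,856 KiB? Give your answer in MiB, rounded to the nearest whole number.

889,856 KiB × 1,024 bytes/KiB = 911,212,544 bytes
1 MiB = 1,048,576 bytes
911,212,544 / 1,048,576 = 869 MiB

869 MiB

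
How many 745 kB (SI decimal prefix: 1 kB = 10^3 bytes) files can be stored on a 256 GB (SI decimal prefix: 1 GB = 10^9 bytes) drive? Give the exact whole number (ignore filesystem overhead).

Capacity: 256 GB = 256,000,000,000 bytes
Per item: 745 kB = 745,000 bytes
⌊256,000,000,000 / 745,000⌋ = 343,624

343,624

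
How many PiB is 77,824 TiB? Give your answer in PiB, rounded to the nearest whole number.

77,824 TiB × 1,099,511,627,776 bytes/TiB = 85,568,392,920,039,424 bytes
1 PiB = 1,125,899,906,842,624 bytes
85,568,392,920,039,424 / 1,125,899,906,842,624 = 76 PiB

76 PiB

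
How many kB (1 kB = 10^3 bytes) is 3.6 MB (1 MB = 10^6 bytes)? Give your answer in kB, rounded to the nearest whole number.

3.6 MB × 1,000,000 bytes/MB = 3,600,000 bytes
1 kB = 1,000 bytes
3,600,000 / 1,000 = 3,600 kB

3,600 kB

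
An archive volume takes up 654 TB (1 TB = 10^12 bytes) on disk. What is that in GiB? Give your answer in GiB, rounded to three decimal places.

609,084.964 GiB

654 TB = 654 × 10^12 bytes = 654,000,000,000,000 bytes
1 GiB = 2^30 bytes = 1,073,741,824 bytes
654,000,000,000,000 / 1,073,741,824 = 609,084.964 GiB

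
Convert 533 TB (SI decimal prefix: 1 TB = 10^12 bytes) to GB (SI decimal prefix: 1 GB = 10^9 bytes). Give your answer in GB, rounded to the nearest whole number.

533 TB × 1,000,000,000,000 bytes/TB = 533,000,000,000,000 bytes
1 GB = 1,000,000,000 bytes
533,000,000,000,000 / 1,000,000,000 = 533,000 GB

533,000 GB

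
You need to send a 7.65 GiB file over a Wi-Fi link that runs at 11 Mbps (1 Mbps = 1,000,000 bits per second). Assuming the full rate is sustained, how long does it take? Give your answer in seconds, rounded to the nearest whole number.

5,974 seconds

7.65 GiB = 8,214,124,953.6 bytes = 65,712,999,628.8 bits
11 Mbps = 11,000,000 bits/s
time = 65,712,999,628.8 / 11,000,000 = 5,974 s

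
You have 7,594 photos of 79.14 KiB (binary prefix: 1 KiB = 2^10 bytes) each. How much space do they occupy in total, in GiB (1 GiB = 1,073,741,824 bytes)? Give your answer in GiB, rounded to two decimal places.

0.57 GiB

Total = 7,594 × 79.14 KiB = 600989.16 KiB
= 600989.16 × 1,024 bytes = 615,412,899.84 bytes
1 GiB = 1,073,741,824 bytes
615,412,899.84 / 1,073,741,824 = 0.57 GiB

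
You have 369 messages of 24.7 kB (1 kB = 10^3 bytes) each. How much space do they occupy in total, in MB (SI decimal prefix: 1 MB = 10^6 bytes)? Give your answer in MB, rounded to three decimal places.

9.114 MB

Total = 369 × 24.7 kB = 9114.3 kB
= 9114.3 × 1,000 bytes = 9,114,300 bytes
1 MB = 1,000,000 bytes
9,114,300 / 1,000,000 = 9.114 MB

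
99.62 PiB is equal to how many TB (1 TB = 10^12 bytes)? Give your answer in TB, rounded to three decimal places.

99.62 PiB = 99.62 × 2^50 bytes = 112,162,148,719,662,202.88 bytes
1 TB = 10^12 bytes = 1,000,000,000,000 bytes
112,162,148,719,662,202.88 / 1,000,000,000,000 = 112,162.149 TB

112,162.149 TB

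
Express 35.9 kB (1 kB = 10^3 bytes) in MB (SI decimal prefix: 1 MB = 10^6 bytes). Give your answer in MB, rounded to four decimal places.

35.9 kB = 35.9 × 10^3 bytes = 35,900 bytes
1 MB = 1,000,000 bytes
35,900 / 1,000,000 = 0.0359 MB

0.0359 MB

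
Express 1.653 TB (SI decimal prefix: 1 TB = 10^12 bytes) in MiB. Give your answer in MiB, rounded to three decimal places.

1.653 TB × 1,000,000,000,000 bytes/TB = 1,653,000,000,000 bytes
1 MiB = 2^20 bytes = 1,048,576 bytes
1,653,000,000,000 / 1,048,576 = 1,576,423.645 MiB

1,576,423.645 MiB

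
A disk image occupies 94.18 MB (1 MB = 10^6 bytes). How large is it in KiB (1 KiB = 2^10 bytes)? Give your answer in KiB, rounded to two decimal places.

94.18 MB = 94.18 × 10^6 bytes = 94,180,000 bytes
1 KiB = 2^10 bytes = 1,024 bytes
94,180,000 / 1,024 = 91,972.66 KiB

91,972.66 KiB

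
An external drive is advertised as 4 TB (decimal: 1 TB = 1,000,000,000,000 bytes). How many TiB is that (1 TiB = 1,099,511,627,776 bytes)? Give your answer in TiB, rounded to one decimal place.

3.6 TiB

4 TB = 4 × 10^12 bytes = 4,000,000,000,000 bytes
1 TiB = 1,099,511,627,776 bytes
4,000,000,000,000 / 1,099,511,627,776 = 3.6 TiB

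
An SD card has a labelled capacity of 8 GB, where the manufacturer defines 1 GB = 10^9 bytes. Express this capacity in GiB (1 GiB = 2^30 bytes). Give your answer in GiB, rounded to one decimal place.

8 GB = 8 × 10^9 bytes = 8,000,000,000 bytes
1 GiB = 1,073,741,824 bytes
8,000,000,000 / 1,073,741,824 = 7.5 GiB

7.5 GiB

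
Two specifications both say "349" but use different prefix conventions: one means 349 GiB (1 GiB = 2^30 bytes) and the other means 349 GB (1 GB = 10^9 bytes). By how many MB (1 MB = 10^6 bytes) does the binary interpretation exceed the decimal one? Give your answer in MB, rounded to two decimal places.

25,735.90 MB

349 GiB = 349 × 1,073,741,824 = 374,735,896,576 bytes
349 GB = 349 × 1,000,000,000 = 349,000,000,000 bytes
difference = 25,735,896,576 bytes
25,735,896,576 / 1,000,000 = 25,735.90 MB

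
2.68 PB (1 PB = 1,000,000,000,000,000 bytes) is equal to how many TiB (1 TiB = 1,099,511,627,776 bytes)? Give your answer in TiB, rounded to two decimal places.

2,437.45 TiB

2.68 PB = 2.68 × 10^15 bytes = 2,680,000,000,000,000 bytes
1 TiB = 1,099,511,627,776 bytes
2,680,000,000,000,000 / 1,099,511,627,776 = 2,437.45 TiB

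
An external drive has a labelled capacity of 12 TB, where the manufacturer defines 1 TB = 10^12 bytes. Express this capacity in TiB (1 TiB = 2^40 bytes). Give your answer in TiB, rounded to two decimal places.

12 TB × 1,000,000,000,000 bytes/TB = 12,000,000,000,000 bytes
1 TiB = 2^40 bytes = 1,099,511,627,776 bytes
12,000,000,000,000 / 1,099,511,627,776 = 10.91 TiB

10.91 TiB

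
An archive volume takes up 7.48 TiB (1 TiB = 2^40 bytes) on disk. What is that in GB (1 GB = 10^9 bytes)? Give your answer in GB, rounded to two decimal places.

7.48 TiB × 1,099,511,627,776 bytes/TiB = 8,224,346,975,764.48 bytes
1 GB = 10^9 bytes = 1,000,000,000 bytes
8,224,346,975,764.48 / 1,000,000,000 = 8,224.35 GB

8,224.35 GB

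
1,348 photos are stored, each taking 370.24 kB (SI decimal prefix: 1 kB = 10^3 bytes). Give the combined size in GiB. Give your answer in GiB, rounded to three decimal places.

0.465 GiB

Total = 1,348 × 370.24 kB = 499083.52 kB
= 499083.52 × 1,000 bytes = 499,083,520 bytes
1 GiB = 1,073,741,824 bytes
499,083,520 / 1,073,741,824 = 0.465 GiB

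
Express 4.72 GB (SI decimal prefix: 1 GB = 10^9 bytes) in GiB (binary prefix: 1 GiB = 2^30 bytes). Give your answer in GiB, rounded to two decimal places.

4.72 GB × 1,000,000,000 bytes/GB = 4,720,000,000 bytes
1 GiB = 1,073,741,824 bytes
4,720,000,000 / 1,073,741,824 = 4.40 GiB

4.40 GiB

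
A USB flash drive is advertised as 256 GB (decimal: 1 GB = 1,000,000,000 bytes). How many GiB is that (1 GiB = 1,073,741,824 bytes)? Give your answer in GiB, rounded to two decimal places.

256 GB × 1,000,000,000 bytes/GB = 256,000,000,000 bytes
1 GiB = 2^30 bytes = 1,073,741,824 bytes
256,000,000,000 / 1,073,741,824 = 238.42 GiB

238.42 GiB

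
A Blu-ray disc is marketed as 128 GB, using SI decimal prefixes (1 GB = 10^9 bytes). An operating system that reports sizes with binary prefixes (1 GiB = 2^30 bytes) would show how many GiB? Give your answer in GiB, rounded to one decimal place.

128 GB × 1,000,000,000 bytes/GB = 128,000,000,000 bytes
1 GiB = 2^30 bytes = 1,073,741,824 bytes
128,000,000,000 / 1,073,741,824 = 119.2 GiB

119.2 GiB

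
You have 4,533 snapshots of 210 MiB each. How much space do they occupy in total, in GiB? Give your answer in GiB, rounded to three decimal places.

Total = 4,533 × 210 MiB = 951,930 MiB
= 951,930 × 1,048,576 bytes = 998,170,951,680 bytes
1 GiB = 1,073,741,824 bytes
998,170,951,680 / 1,073,741,824 = 929.619 GiB

929.619 GiB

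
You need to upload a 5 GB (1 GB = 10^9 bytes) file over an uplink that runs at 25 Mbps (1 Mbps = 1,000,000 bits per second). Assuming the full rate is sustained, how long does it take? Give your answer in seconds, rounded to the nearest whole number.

5 GB = 5,000,000,000 bytes = 40,000,000,000 bits
25 Mbps = 25,000,000 bits/s
time = 40,000,000,000 / 25,000,000 = 1,600 s

1,600 seconds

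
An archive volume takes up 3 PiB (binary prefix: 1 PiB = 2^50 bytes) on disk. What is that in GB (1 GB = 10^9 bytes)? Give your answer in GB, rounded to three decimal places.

3,377,699.721 GB

3 PiB × 1,125,899,906,842,624 bytes/PiB = 3,377,699,720,527,872 bytes
1 GB = 1,000,000,000 bytes
3,377,699,720,527,872 / 1,000,000,000 = 3,377,699.721 GB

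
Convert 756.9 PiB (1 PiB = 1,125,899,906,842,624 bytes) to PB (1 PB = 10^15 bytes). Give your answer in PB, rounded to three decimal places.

756.9 PiB = 756.9 × 2^50 bytes = 852,193,639,489,182,105.6 bytes
1 PB = 1,000,000,000,000,000 bytes
852,193,639,489,182,105.6 / 1,000,000,000,000,000 = 852.194 PB

852.194 PB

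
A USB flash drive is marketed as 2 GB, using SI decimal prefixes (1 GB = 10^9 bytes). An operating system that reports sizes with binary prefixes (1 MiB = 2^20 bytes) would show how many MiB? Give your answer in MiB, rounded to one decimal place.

2 GB = 2 × 10^9 bytes = 2,000,000,000 bytes
1 MiB = 2^20 bytes = 1,048,576 bytes
2,000,000,000 / 1,048,576 = 1,907.3 MiB

1,907.3 MiB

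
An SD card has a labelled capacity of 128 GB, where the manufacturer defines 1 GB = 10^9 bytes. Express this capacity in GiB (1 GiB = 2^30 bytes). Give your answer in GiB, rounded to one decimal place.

119.2 GiB

128 GB = 128 × 10^9 bytes = 128,000,000,000 bytes
1 GiB = 2^30 bytes = 1,073,741,824 bytes
128,000,000,000 / 1,073,741,824 = 119.2 GiB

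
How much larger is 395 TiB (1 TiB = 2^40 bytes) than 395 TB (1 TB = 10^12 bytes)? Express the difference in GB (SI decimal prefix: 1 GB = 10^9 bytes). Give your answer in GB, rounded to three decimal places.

395 TiB = 395 × 1,099,511,627,776 = 434,307,092,971,520 bytes
395 TB = 395 × 1,000,000,000,000 = 395,000,000,000,000 bytes
difference = 39,307,092,971,520 bytes
39,307,092,971,520 / 1,000,000,000 = 39,307.093 GB

39,307.093 GB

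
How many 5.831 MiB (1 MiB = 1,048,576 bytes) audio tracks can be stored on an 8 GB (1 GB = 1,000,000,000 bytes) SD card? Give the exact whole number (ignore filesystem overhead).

Capacity: 8 GB = 8,000,000,000 bytes
Per item: 5.831 MiB = 6,114,246.656 bytes
⌊8,000,000,000 / 6,114,246.656⌋ = 1,308

1,308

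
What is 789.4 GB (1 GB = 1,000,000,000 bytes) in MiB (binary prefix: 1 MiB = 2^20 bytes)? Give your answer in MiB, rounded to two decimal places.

752,830.51 MiB

789.4 GB × 1,000,000,000 bytes/GB = 789,400,000,000 bytes
1 MiB = 1,048,576 bytes
789,400,000,000 / 1,048,576 = 752,830.51 MiB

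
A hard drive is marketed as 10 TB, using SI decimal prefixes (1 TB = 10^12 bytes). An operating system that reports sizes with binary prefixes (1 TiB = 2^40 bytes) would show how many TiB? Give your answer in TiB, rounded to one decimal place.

10 TB × 1,000,000,000,000 bytes/TB = 10,000,000,000,000 bytes
1 TiB = 1,099,511,627,776 bytes
10,000,000,000,000 / 1,099,511,627,776 = 9.1 TiB

9.1 TiB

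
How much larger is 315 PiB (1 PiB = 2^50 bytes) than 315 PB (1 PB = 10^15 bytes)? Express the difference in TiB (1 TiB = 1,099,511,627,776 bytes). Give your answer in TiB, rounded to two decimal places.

315 PiB = 315 × 1,125,899,906,842,624 = 354,658,470,655,426,560 bytes
315 PB = 315 × 1,000,000,000,000,000 = 315,000,000,000,000,000 bytes
difference = 39,658,470,655,426,560 bytes
39,658,470,655,426,560 / 1,099,511,627,776 = 36,069.17 TiB

36,069.17 TiB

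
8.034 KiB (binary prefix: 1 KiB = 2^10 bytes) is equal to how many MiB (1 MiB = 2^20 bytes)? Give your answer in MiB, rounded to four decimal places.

8.034 KiB × 1,024 bytes/KiB = 8,226.816 bytes
1 MiB = 1,048,576 bytes
8,226.816 / 1,048,576 = 0.0078 MiB

0.0078 MiB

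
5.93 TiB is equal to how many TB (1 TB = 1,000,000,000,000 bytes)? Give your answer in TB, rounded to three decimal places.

5.93 TiB = 5.93 × 2^40 bytes = 6,520,103,952,711.68 bytes
1 TB = 1,000,000,000,000 bytes
6,520,103,952,711.68 / 1,000,000,000,000 = 6.520 TB

6.520 TB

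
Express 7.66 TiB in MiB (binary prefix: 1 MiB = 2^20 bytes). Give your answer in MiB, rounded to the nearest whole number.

8,032,092 MiB

7.66 TiB = 7.66 × 2^40 bytes = 8,422,259,068,764.16 bytes
1 MiB = 2^20 bytes = 1,048,576 bytes
8,422,259,068,764.16 / 1,048,576 = 8,032,092 MiB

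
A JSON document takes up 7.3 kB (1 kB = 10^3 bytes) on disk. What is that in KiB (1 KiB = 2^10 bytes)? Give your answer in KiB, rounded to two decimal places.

7.3 kB = 7.3 × 10^3 bytes = 7,300 bytes
1 KiB = 1,024 bytes
7,300 / 1,024 = 7.13 KiB

7.13 KiB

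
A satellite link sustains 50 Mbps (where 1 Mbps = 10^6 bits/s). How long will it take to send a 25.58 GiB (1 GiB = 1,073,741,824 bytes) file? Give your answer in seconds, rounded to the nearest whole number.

25.58 GiB = 27,466,315,857.92 bytes = 219,730,526,863.36 bits
50 Mbps = 50,000,000 bits/s
time = 219,730,526,863.36 / 50,000,000 = 4,395 s

4,395 seconds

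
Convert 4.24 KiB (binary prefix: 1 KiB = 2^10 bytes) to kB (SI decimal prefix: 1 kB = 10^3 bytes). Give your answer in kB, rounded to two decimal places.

4.34 kB

4.24 KiB = 4.24 × 2^10 bytes = 4,341.76 bytes
1 kB = 10^3 bytes = 1,000 bytes
4,341.76 / 1,000 = 4.34 kB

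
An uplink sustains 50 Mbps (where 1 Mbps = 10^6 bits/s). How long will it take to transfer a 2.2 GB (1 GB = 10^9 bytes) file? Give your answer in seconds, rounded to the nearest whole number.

352 seconds

2.2 GB = 2,200,000,000 bytes = 17,600,000,000 bits
50 Mbps = 50,000,000 bits/s
time = 17,600,000,000 / 50,000,000 = 352 s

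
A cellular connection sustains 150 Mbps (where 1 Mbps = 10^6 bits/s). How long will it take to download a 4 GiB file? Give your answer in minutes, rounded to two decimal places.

4 GiB = 4,294,967,296 bytes = 34,359,738,368 bits
150 Mbps = 150,000,000 bits/s
time = 34,359,738,368 / 150,000,000 = 229.065 s
229.065 s / 60 = 3.82 minutes

3.82 minutes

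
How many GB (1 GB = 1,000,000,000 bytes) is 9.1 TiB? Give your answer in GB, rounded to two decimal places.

9.1 TiB = 9.1 × 2^40 bytes = 10,005,555,812,761.6 bytes
1 GB = 10^9 bytes = 1,000,000,000 bytes
10,005,555,812,761.6 / 1,000,000,000 = 10,005.56 GB

10,005.56 GB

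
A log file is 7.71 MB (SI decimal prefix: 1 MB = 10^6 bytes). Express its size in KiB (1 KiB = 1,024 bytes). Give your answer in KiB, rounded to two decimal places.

7.71 MB × 1,000,000 bytes/MB = 7,710,000 bytes
1 KiB = 2^10 bytes = 1,024 bytes
7,710,000 / 1,024 = 7,529.30 KiB

7,529.30 KiB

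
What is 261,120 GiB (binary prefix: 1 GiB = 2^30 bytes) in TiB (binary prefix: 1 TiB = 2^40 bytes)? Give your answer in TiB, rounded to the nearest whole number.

255 TiB

261,120 GiB × 1,073,741,824 bytes/GiB = 280,375,465,082,880 bytes
1 TiB = 1,099,511,627,776 bytes
280,375,465,082,880 / 1,099,511,627,776 = 255 TiB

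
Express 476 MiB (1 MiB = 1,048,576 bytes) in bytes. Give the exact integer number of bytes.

499,122,176 bytes

476 × 1,048,576 = 499,122,176 bytes  (1 MiB = 2^20 bytes)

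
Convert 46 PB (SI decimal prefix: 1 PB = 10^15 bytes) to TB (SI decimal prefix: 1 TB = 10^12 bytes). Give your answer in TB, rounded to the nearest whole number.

46,000 TB

46 PB × 1,000,000,000,000,000 bytes/PB = 46,000,000,000,000,000 bytes
1 TB = 10^12 bytes = 1,000,000,000,000 bytes
46,000,000,000,000,000 / 1,000,000,000,000 = 46,000 TB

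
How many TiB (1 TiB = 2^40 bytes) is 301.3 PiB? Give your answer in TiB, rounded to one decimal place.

308,531.2 TiB

301.3 PiB = 301.3 × 2^50 bytes = 339,233,641,931,682,611.2 bytes
1 TiB = 2^40 bytes = 1,099,511,627,776 bytes
339,233,641,931,682,611.2 / 1,099,511,627,776 = 308,531.2 TiB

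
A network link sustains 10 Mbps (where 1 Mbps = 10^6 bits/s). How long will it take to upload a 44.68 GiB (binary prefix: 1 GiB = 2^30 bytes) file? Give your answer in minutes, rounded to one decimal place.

639.7 minutes

44.68 GiB = 47,974,784,696.32 bytes = 383,798,277,570.56 bits
10 Mbps = 10,000,000 bits/s
time = 383,798,277,570.56 / 10,000,000 = 38,379.83 s
38,379.83 s / 60 = 639.7 minutes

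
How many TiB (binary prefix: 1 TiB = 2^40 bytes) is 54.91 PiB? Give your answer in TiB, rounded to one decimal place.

56,227.8 TiB

54.91 PiB = 54.91 × 2^50 bytes = 61,823,163,884,728,483.84 bytes
1 TiB = 1,099,511,627,776 bytes
61,823,163,884,728,483.84 / 1,099,511,627,776 = 56,227.8 TiB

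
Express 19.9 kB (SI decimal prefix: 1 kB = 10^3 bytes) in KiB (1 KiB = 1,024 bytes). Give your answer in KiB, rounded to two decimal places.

19.9 kB × 1,000 bytes/kB = 19,900 bytes
1 KiB = 1,024 bytes
19,900 / 1,024 = 19.43 KiB

19.43 KiB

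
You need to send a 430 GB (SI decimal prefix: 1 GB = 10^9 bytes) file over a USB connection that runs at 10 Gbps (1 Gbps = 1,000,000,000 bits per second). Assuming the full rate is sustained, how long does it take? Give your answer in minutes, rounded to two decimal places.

430 GB = 430,000,000,000 bytes = 3,440,000,000,000 bits
10 Gbps = 10,000,000,000 bits/s
time = 3,440,000,000,000 / 10,000,000,000 = 344.000 s
344.000 s / 60 = 5.73 minutes

5.73 minutes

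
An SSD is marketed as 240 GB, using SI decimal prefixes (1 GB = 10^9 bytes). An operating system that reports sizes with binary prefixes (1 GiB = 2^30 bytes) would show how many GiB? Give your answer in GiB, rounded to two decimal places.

240 GB = 240 × 10^9 bytes = 240,000,000,000 bytes
1 GiB = 1,073,741,824 bytes
240,000,000,000 / 1,073,741,824 = 223.52 GiB

223.52 GiB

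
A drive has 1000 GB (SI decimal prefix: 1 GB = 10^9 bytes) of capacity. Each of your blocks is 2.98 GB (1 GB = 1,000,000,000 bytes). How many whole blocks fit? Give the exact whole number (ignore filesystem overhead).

Capacity: 1000 GB = 1,000,000,000,000 bytes
Per item: 2.98 GB = 2,980,000,000 bytes
⌊1,000,000,000,000 / 2,980,000,000⌋ = 335

335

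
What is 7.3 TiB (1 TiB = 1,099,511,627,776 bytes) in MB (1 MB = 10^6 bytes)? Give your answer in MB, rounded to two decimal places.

8,026,434.88 MB

7.3 TiB × 1,099,511,627,776 bytes/TiB = 8,026,434,882,764.8 bytes
1 MB = 10^6 bytes = 1,000,000 bytes
8,026,434,882,764.8 / 1,000,000 = 8,026,434.88 MB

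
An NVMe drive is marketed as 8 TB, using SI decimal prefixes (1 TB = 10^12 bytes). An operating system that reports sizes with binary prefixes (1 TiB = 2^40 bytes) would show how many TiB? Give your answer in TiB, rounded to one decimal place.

7.3 TiB

8 TB × 1,000,000,000,000 bytes/TB = 8,000,000,000,000 bytes
1 TiB = 1,099,511,627,776 bytes
8,000,000,000,000 / 1,099,511,627,776 = 7.3 TiB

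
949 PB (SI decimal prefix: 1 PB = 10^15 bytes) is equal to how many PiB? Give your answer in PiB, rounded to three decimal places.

842.881 PiB

949 PB = 949 × 10^15 bytes = 949,000,000,000,000,000 bytes
1 PiB = 1,125,899,906,842,624 bytes
949,000,000,000,000,000 / 1,125,899,906,842,624 = 842.881 PiB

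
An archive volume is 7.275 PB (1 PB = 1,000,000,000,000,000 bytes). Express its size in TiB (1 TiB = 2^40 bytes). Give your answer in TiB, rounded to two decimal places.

7.275 PB = 7.275 × 10^15 bytes = 7,275,000,000,000,000 bytes
1 TiB = 1,099,511,627,776 bytes
7,275,000,000,000,000 / 1,099,511,627,776 = 6,616.57 TiB

6,616.57 TiB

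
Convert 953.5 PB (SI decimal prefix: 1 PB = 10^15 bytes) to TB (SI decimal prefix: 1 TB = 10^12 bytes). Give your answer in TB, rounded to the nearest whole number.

953,500 TB

953.5 PB = 953.5 × 10^15 bytes = 953,500,000,000,000,000 bytes
1 TB = 10^12 bytes = 1,000,000,000,000 bytes
953,500,000,000,000,000 / 1,000,000,000,000 = 953,500 TB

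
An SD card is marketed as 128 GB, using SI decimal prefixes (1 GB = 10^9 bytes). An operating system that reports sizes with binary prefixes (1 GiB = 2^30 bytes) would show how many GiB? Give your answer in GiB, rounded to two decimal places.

128 GB = 128 × 10^9 bytes = 128,000,000,000 bytes
1 GiB = 2^30 bytes = 1,073,741,824 bytes
128,000,000,000 / 1,073,741,824 = 119.21 GiB

119.21 GiB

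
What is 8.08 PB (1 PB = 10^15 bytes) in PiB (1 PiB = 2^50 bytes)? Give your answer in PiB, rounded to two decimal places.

7.18 PiB

8.08 PB = 8.08 × 10^15 bytes = 8,080,000,000,000,000 bytes
1 PiB = 2^50 bytes = 1,125,899,906,842,624 bytes
8,080,000,000,000,000 / 1,125,899,906,842,624 = 7.18 PiB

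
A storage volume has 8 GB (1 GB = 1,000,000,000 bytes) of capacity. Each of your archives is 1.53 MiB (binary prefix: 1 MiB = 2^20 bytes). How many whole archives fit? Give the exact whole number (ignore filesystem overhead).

Capacity: 8 GB = 8,000,000,000 bytes
Per item: 1.53 MiB = 1,604,321.28 bytes
⌊8,000,000,000 / 1,604,321.28⌋ = 4,986

4,986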